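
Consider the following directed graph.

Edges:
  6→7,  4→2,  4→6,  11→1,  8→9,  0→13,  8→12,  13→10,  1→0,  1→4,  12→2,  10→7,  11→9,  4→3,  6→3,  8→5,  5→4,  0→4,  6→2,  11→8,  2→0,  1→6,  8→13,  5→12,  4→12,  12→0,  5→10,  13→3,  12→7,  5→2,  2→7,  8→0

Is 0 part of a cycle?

Yes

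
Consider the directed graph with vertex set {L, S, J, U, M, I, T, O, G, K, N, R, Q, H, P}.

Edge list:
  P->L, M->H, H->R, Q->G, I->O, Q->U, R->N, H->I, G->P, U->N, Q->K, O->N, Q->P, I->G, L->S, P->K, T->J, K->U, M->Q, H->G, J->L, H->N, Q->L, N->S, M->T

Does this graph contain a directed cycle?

DFS with white/gray/black marking, starting from K:
K gray
  U gray
    N gray
      S gray
      S black
    N black
  U black
K black
L gray
  L→S: S black — skip
L black
J gray
  J→L: L black — skip
J black
M gray
  T gray
    T→J: J black — skip
  T black
  Q gray
    P gray
      P→L: L black — skip
      P→K: K black — skip
    P black
    Q→U: U black — skip
    Q→K: K black — skip
    G gray
      G→P: P black — skip
    G black
    Q→L: L black — skip
  Q black
  H gray
    H→N: N black — skip
    I gray
      O gray
        O→N: N black — skip
      O black
      I→G: G black — skip
    I black
    R gray
      R→N: N black — skip
    R black
    H→G: G black — skip
  H black
M black
Every edge goes to a white or black vertex — no back edge, so the graph is acyclic.

No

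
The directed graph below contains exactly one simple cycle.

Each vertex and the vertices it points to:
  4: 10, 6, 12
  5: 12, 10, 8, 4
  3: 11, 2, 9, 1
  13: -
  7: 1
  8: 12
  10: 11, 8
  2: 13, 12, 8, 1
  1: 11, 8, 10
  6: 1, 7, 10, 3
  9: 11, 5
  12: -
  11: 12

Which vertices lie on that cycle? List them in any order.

DFS with gray/black marking from 6:
6 gray
  1 gray
    11 gray
      12 gray
      12 black
    11 black
    8 gray
      8→12: 12 black — skip
    8 black
    10 gray
      10→11: 11 black — skip
      10→8: 8 black — skip
    10 black
  1 black
  7 gray
    7→1: 1 black — skip
  7 black
  6→10: 10 black — skip
  3 gray
    3→11: 11 black — skip
    2 gray
      13 gray
      13 black
      2→12: 12 black — skip
      2→8: 8 black — skip
      2→1: 1 black — skip
    2 black
    9 gray
      9→11: 11 black — skip
      5 gray
        5→12: 12 black — skip
        5→10: 10 black — skip
        5→8: 8 black — skip
        4 gray
          4→10: 10 black — skip
          4→6: 6 is gray → back edge
Back edge closes the cycle 6 → 3 → 9 → 5 → 4 → 6; its vertices are {3, 4, 5, 6, 9}.

3, 4, 5, 6, 9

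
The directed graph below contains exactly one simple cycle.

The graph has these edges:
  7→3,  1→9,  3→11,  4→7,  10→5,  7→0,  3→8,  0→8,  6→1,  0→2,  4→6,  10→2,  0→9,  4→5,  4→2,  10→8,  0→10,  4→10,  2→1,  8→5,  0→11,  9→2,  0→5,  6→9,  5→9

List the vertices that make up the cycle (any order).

DFS with gray/black marking from 2:
2 gray
  1 gray
    9 gray
      9→2: 2 is gray → back edge
Back edge closes the cycle 2 → 1 → 9 → 2; its vertices are {1, 2, 9}.

1, 2, 9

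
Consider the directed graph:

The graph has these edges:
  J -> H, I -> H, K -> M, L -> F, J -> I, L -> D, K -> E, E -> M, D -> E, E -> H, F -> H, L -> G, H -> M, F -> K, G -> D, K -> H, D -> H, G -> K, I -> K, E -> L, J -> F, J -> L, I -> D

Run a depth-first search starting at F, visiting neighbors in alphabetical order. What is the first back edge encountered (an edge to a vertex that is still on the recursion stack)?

D->E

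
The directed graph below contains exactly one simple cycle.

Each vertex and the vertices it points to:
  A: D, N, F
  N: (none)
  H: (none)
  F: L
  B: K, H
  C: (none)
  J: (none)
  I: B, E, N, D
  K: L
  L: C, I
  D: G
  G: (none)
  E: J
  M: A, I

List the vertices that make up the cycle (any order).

B, I, K, L

DFS with gray/black marking from I:
I gray
  B gray
    K gray
      L gray
        C gray
        C black
        L→I: I is gray → back edge
Back edge closes the cycle I → B → K → L → I; its vertices are {B, I, K, L}.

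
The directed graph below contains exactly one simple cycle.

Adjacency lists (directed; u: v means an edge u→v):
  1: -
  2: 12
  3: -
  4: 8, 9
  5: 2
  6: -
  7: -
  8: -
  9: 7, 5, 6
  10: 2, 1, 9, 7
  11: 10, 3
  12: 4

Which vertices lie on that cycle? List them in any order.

2, 4, 5, 9, 12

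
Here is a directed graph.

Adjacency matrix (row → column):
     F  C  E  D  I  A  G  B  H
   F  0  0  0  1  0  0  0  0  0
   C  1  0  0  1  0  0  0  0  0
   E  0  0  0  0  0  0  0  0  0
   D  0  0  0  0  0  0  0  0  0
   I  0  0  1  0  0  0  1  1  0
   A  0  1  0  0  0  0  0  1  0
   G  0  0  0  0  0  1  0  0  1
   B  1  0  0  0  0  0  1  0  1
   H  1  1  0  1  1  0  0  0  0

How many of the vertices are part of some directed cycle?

A vertex is on a directed cycle iff it belongs to a strongly connected component of size ≥ 2 (or has a self-loop).
The vertices on cycles are {A, B, G, H, I} — 5 in total.

5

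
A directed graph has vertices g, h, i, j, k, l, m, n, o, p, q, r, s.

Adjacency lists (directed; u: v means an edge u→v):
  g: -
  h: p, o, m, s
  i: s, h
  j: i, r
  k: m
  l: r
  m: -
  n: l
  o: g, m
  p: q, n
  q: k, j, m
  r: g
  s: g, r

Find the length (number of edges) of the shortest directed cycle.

5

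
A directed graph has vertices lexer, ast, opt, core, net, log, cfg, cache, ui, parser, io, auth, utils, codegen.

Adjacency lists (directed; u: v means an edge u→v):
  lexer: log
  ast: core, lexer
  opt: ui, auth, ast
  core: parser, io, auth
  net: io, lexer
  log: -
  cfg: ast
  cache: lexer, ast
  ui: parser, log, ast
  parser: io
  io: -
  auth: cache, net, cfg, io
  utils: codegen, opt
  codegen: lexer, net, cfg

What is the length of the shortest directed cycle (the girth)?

For each vertex v, BFS finds the shortest path from v back to v.
The shortest such closed walk is ast → core → auth → cache → ast, length 4.

4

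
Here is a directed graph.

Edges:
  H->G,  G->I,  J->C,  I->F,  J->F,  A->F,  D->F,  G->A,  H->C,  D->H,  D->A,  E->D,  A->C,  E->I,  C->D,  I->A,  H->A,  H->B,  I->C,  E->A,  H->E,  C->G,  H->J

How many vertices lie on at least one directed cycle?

8

A vertex is on a directed cycle iff it belongs to a strongly connected component of size ≥ 2 (or has a self-loop).
The vertices on cycles are {A, C, D, E, G, H, I, J} — 8 in total.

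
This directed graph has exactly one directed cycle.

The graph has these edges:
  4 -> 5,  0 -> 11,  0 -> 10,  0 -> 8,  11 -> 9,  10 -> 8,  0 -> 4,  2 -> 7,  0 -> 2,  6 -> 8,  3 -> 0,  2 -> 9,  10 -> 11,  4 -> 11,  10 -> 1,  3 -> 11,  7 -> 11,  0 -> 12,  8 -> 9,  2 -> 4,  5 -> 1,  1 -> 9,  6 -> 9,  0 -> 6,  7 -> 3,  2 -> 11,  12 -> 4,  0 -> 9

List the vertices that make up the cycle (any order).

DFS with gray/black marking from 3:
3 gray
  11 gray
    9 gray
    9 black
  11 black
  0 gray
    10 gray
      1 gray
        1→9: 9 black — skip
      1 black
      8 gray
        8→9: 9 black — skip
      8 black
      10→11: 11 black — skip
    10 black
    12 gray
      4 gray
        4→11: 11 black — skip
        5 gray
          5→1: 1 black — skip
        5 black
      4 black
    12 black
    6 gray
      6→9: 9 black — skip
      6→8: 8 black — skip
    6 black
    0→11: 11 black — skip
    2 gray
      2→4: 4 black — skip
      2→9: 9 black — skip
      7 gray
        7→3: 3 is gray → back edge
Back edge closes the cycle 3 → 0 → 2 → 7 → 3; its vertices are {0, 2, 3, 7}.

0, 2, 3, 7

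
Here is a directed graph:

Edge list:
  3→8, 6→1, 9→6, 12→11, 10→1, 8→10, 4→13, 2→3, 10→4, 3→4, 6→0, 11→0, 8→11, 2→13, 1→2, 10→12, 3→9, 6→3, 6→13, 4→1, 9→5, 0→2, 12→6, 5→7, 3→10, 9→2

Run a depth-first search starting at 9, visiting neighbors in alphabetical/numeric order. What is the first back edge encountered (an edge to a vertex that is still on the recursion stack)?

1->2

DFS from 9 (visiting neighbors in alphabetical/numeric order); mark gray on enter, black on exit:
9 gray
  2 gray
    3 gray
      4 gray
        1 gray
          1→2: 2 is gray → back edge
First back edge: 1 → 2.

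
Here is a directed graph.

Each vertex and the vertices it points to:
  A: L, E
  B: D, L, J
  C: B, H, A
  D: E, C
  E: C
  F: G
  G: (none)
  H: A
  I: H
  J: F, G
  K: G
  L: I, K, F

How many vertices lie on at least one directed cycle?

A vertex is on a directed cycle iff it belongs to a strongly connected component of size ≥ 2 (or has a self-loop).
The vertices on cycles are {A, B, C, D, E, H, I, L} — 8 in total.

8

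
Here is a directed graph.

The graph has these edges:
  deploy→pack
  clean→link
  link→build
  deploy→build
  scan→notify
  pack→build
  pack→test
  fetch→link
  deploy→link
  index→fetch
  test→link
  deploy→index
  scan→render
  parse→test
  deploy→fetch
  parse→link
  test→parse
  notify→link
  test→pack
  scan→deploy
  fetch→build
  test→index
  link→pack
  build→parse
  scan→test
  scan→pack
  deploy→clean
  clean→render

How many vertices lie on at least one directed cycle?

7

A vertex is on a directed cycle iff it belongs to a strongly connected component of size ≥ 2 (or has a self-loop).
The vertices on cycles are {link, pack, test, build, fetch, index, parse} — 7 in total.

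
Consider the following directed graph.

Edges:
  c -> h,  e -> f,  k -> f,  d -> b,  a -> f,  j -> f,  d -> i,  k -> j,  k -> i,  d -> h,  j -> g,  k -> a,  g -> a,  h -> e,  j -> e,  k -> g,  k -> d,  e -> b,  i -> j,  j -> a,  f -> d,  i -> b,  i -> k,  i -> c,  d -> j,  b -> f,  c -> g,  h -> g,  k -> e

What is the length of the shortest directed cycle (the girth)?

2

For each vertex v, BFS finds the shortest path from v back to v.
The shortest such closed walk is i → k → i, length 2.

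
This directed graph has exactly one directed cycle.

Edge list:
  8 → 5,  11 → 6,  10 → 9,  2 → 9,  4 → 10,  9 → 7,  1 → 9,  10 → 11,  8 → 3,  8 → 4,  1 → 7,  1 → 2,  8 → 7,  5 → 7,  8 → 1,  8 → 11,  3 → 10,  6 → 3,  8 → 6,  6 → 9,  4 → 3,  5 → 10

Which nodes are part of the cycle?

DFS with gray/black marking from 6:
6 gray
  3 gray
    10 gray
      11 gray
        11→6: 6 is gray → back edge
Back edge closes the cycle 6 → 3 → 10 → 11 → 6; its vertices are {3, 6, 10, 11}.

3, 6, 10, 11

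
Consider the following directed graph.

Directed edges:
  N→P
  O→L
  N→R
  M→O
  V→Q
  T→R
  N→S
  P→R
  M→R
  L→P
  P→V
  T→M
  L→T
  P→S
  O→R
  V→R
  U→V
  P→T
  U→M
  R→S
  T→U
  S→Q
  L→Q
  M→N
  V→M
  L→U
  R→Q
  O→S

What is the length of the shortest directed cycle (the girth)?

For each vertex v, BFS finds the shortest path from v back to v.
The shortest such closed walk is L → U → M → O → L, length 4.

4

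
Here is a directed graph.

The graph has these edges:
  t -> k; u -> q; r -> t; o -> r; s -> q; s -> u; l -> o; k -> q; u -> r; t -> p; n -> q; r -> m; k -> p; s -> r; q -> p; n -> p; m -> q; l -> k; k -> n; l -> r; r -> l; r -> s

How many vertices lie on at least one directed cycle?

A vertex is on a directed cycle iff it belongs to a strongly connected component of size ≥ 2 (or has a self-loop).
The vertices on cycles are {l, o, r, s, u} — 5 in total.

5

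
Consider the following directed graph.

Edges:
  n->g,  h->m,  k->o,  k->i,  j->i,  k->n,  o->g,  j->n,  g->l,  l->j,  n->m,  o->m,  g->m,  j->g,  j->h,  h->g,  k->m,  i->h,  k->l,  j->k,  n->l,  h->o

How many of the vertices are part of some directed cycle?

8

A vertex is on a directed cycle iff it belongs to a strongly connected component of size ≥ 2 (or has a self-loop).
The vertices on cycles are {g, h, i, j, k, l, n, o} — 8 in total.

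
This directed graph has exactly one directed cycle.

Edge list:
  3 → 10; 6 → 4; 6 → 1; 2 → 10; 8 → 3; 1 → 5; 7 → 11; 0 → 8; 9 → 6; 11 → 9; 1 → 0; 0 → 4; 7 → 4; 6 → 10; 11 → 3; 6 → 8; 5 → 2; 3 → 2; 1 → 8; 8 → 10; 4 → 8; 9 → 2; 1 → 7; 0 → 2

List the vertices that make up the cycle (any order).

DFS with gray/black marking from 1:
1 gray
  7 gray
    11 gray
      3 gray
        10 gray
        10 black
        2 gray
          2→10: 10 black — skip
        2 black
      3 black
      9 gray
        9→2: 2 black — skip
        6 gray
          8 gray
            8→3: 3 black — skip
            8→10: 10 black — skip
          8 black
          6→10: 10 black — skip
          4 gray
            4→8: 8 black — skip
          4 black
          6→1: 1 is gray → back edge
Back edge closes the cycle 1 → 7 → 11 → 9 → 6 → 1; its vertices are {1, 6, 7, 9, 11}.

1, 6, 7, 9, 11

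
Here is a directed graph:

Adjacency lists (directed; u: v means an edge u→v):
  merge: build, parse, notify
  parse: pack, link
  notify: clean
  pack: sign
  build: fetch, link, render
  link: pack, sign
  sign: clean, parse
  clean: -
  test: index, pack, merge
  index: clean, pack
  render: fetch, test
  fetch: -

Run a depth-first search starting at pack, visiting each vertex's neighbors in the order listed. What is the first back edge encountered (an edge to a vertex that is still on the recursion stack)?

DFS from pack (visiting each vertex's neighbors in the order listed); mark gray on enter, black on exit:
pack gray
  sign gray
    clean gray
    clean black
    parse gray
      parse→pack: pack is gray → back edge
First back edge: parse → pack.

parse→pack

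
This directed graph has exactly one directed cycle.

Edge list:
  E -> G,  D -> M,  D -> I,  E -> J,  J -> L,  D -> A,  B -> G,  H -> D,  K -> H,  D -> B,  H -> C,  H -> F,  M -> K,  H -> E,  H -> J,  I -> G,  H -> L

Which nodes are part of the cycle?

D, H, K, M

DFS with gray/black marking from K:
K gray
  H gray
    F gray
    F black
    L gray
    L black
    J gray
      J→L: L black — skip
    J black
    C gray
    C black
    D gray
      M gray
        M→K: K is gray → back edge
Back edge closes the cycle K → H → D → M → K; its vertices are {D, H, K, M}.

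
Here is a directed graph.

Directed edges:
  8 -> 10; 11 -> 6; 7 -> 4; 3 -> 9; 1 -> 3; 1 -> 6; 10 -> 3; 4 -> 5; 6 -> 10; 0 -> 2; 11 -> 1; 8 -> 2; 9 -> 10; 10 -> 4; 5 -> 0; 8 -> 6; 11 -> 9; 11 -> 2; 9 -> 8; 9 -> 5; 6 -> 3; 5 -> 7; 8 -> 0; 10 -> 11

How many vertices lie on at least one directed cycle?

10

A vertex is on a directed cycle iff it belongs to a strongly connected component of size ≥ 2 (or has a self-loop).
The vertices on cycles are {1, 3, 4, 5, 6, 7, 8, 9, 10, 11} — 10 in total.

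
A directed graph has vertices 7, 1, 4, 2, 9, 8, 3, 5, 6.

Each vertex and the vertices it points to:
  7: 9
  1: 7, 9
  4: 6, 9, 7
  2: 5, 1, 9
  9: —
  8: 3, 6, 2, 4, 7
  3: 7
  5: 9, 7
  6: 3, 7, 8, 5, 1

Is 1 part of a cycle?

No

1 lies on a cycle iff there is a path from 1 back to itself.
Exploring from 1, it never reaches itself; equivalently, its strongly connected component is a singleton.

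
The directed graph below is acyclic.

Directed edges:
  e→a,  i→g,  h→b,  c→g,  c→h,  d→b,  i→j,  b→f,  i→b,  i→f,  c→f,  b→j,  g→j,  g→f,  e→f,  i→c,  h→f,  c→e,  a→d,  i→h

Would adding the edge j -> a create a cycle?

Yes

Adding j→a creates a cycle iff a can already reach j.
Path from a: a → d → b → j.
So a → … → j → a is a cycle.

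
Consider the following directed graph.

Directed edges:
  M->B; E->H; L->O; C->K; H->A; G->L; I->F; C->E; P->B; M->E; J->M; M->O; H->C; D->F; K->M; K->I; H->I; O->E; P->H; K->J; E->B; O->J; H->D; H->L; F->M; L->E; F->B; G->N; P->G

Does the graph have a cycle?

DFS with white/gray/black marking, starting from J:
J gray
  M gray
    E gray
      B gray
      B black
      H gray
        I gray
          F gray
            F→B: B black — skip
            F→M: M is gray → back edge
Back edge found, so a cycle exists: M → E → H → I → F → M.

Yes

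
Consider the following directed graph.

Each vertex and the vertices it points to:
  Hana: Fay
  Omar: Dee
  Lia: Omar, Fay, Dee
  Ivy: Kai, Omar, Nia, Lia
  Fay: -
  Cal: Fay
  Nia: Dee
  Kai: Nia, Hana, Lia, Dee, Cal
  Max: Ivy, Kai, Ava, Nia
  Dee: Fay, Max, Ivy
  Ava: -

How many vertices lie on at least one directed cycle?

A vertex is on a directed cycle iff it belongs to a strongly connected component of size ≥ 2 (or has a self-loop).
The vertices on cycles are {Dee, Ivy, Kai, Lia, Max, Nia, Omar} — 7 in total.

7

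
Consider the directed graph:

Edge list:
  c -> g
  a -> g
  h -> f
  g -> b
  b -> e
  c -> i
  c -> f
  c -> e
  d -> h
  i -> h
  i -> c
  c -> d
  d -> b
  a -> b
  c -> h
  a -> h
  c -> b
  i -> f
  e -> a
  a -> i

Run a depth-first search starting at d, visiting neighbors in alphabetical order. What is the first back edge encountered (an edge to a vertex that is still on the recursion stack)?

a->b

DFS from d (visiting neighbors in alphabetical order); mark gray on enter, black on exit:
d gray
  b gray
    e gray
      a gray
        a→b: b is gray → back edge
First back edge: a → b.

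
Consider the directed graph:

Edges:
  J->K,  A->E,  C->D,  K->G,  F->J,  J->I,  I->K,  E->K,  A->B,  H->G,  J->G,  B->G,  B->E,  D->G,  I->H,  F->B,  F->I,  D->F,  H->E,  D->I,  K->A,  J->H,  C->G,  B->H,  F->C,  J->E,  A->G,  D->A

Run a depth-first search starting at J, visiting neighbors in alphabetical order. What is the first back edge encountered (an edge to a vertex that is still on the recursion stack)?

DFS from J (visiting neighbors in alphabetical order); mark gray on enter, black on exit:
J gray
  E gray
    K gray
      A gray
        B gray
          B→E: E is gray → back edge
First back edge: B → E.

B→E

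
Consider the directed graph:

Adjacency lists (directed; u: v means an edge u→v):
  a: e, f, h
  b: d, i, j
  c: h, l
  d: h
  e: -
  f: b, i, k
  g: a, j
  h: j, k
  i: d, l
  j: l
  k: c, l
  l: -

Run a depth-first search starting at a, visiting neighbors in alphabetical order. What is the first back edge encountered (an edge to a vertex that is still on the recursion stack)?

c→h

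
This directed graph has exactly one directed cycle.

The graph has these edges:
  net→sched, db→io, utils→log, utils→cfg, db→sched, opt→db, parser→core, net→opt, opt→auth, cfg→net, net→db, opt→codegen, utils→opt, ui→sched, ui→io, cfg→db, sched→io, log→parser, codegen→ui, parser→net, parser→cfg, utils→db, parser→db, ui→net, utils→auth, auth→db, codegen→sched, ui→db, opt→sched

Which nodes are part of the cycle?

DFS with gray/black marking from opt:
opt gray
  codegen gray
    ui gray
      sched gray
        io gray
        io black
      sched black
      db gray
        db→sched: sched black — skip
        db→io: io black — skip
      db black
      net gray
        net→opt: opt is gray → back edge
Back edge closes the cycle opt → codegen → ui → net → opt; its vertices are {ui, net, opt, codegen}.

ui, net, opt, codegen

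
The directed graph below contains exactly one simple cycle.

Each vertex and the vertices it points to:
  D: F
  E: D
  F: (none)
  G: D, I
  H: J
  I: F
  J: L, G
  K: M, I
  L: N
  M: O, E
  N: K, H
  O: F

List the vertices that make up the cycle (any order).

DFS with gray/black marking from J:
J gray
  L gray
    N gray
      K gray
        M gray
          O gray
            F gray
            F black
          O black
          E gray
            D gray
              D→F: F black — skip
            D black
          E black
        M black
        I gray
          I→F: F black — skip
        I black
      K black
      H gray
        H→J: J is gray → back edge
Back edge closes the cycle J → L → N → H → J; its vertices are {H, J, L, N}.

H, J, L, N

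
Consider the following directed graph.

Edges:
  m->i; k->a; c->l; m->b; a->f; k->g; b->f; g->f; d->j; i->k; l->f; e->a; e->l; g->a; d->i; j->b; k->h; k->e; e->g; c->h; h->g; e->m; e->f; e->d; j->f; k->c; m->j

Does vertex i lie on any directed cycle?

i is on a cycle iff i can reach itself via ≥1 edge.
i → k → e → m → i — yes.

Yes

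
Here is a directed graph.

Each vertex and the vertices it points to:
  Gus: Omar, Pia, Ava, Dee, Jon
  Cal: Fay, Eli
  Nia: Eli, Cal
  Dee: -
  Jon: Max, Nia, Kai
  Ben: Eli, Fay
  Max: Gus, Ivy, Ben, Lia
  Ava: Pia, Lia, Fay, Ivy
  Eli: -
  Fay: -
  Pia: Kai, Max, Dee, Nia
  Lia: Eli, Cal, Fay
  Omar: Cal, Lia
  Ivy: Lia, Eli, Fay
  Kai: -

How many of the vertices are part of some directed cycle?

5

A vertex is on a directed cycle iff it belongs to a strongly connected component of size ≥ 2 (or has a self-loop).
The vertices on cycles are {Ava, Gus, Jon, Max, Pia} — 5 in total.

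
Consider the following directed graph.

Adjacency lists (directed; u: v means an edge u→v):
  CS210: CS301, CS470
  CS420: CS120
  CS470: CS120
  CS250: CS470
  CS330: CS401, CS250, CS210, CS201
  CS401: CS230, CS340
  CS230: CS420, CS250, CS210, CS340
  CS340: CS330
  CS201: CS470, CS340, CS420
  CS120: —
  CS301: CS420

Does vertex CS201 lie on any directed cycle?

Yes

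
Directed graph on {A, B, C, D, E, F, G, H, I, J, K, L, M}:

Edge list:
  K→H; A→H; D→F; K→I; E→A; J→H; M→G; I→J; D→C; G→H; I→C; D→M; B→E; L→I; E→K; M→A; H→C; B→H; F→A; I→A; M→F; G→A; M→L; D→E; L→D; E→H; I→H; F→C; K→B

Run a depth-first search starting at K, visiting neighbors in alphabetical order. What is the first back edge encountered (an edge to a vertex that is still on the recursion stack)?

DFS from K (visiting neighbors in alphabetical order); mark gray on enter, black on exit:
K gray
  B gray
    E gray
      A gray
        H gray
          C gray
          C black
        H black
      A black
      E→H: H black — skip
      E→K: K is gray → back edge
First back edge: E → K.

E→K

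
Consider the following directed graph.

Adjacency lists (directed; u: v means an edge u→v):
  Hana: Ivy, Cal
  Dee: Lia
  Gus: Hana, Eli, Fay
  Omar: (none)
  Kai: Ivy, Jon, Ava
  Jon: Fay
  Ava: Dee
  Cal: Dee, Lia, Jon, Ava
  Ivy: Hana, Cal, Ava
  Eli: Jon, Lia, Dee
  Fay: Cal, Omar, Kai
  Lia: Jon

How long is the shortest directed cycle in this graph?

For each vertex v, BFS finds the shortest path from v back to v.
The shortest such closed walk is Hana → Ivy → Hana, length 2.

2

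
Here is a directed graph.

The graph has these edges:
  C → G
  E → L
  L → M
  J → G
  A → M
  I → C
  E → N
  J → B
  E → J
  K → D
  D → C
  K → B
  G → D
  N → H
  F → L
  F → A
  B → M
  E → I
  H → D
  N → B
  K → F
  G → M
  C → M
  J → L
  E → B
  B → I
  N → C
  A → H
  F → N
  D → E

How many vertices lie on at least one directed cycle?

9

A vertex is on a directed cycle iff it belongs to a strongly connected component of size ≥ 2 (or has a self-loop).
The vertices on cycles are {B, C, D, E, G, H, I, J, N} — 9 in total.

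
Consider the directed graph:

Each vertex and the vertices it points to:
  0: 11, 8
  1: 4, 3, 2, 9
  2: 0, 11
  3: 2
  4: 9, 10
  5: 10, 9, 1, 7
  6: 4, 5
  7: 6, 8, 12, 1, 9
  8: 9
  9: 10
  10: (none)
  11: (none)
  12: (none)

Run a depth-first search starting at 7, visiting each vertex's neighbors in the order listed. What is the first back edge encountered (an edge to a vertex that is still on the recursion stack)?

5->7

DFS from 7 (visiting each vertex's neighbors in the order listed); mark gray on enter, black on exit:
7 gray
  6 gray
    4 gray
      9 gray
        10 gray
        10 black
      9 black
      4→10: 10 black — skip
    4 black
    5 gray
      5→10: 10 black — skip
      5→9: 9 black — skip
      1 gray
        1→4: 4 black — skip
        3 gray
          2 gray
            0 gray
              11 gray
              11 black
              8 gray
                8→9: 9 black — skip
              8 black
            0 black
            2→11: 11 black — skip
          2 black
        3 black
        1→2: 2 black — skip
        1→9: 9 black — skip
      1 black
      5→7: 7 is gray → back edge
First back edge: 5 → 7.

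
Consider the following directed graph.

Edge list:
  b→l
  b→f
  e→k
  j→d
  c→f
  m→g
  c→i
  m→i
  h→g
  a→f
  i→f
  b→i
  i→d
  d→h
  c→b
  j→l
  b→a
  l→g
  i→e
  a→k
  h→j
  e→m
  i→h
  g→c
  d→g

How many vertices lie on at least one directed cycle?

10

A vertex is on a directed cycle iff it belongs to a strongly connected component of size ≥ 2 (or has a self-loop).
The vertices on cycles are {b, c, d, e, g, h, i, j, l, m} — 10 in total.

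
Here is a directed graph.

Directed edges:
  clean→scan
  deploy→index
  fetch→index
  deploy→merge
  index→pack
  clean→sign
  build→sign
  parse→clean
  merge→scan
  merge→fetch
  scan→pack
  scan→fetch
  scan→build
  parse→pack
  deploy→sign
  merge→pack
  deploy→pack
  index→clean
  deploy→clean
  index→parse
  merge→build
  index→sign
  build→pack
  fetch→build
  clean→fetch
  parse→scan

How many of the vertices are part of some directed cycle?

A vertex is on a directed cycle iff it belongs to a strongly connected component of size ≥ 2 (or has a self-loop).
The vertices on cycles are {scan, clean, fetch, index, parse} — 5 in total.

5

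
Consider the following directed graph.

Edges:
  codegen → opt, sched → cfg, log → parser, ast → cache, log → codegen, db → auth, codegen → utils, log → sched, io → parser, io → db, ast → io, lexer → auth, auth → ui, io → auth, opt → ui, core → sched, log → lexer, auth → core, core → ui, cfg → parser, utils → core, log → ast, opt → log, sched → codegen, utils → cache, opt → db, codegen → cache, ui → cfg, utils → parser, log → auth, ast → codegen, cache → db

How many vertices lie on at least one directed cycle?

12

A vertex is on a directed cycle iff it belongs to a strongly connected component of size ≥ 2 (or has a self-loop).
The vertices on cycles are {db, io, ast, log, opt, auth, core, cache, lexer, sched, utils, codegen} — 12 in total.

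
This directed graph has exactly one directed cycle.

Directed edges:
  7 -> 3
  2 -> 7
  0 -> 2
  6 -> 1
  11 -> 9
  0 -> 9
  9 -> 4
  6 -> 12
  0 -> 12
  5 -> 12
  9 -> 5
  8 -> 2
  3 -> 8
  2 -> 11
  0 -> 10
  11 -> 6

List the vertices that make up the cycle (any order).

2, 3, 7, 8

DFS with gray/black marking from 2:
2 gray
  7 gray
    3 gray
      8 gray
        8→2: 2 is gray → back edge
Back edge closes the cycle 2 → 7 → 3 → 8 → 2; its vertices are {2, 3, 7, 8}.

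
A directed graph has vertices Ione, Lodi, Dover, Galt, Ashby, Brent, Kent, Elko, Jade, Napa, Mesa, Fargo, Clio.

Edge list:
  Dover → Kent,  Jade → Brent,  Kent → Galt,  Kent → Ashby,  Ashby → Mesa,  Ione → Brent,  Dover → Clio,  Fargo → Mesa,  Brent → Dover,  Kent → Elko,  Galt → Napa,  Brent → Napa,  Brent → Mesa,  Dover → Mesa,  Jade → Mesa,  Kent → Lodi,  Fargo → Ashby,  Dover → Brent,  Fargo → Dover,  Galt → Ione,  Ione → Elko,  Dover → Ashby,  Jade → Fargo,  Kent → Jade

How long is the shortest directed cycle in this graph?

2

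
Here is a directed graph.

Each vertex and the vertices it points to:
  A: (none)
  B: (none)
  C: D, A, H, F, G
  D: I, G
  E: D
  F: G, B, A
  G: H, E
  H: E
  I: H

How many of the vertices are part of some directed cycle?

A vertex is on a directed cycle iff it belongs to a strongly connected component of size ≥ 2 (or has a self-loop).
The vertices on cycles are {D, E, G, H, I} — 5 in total.

5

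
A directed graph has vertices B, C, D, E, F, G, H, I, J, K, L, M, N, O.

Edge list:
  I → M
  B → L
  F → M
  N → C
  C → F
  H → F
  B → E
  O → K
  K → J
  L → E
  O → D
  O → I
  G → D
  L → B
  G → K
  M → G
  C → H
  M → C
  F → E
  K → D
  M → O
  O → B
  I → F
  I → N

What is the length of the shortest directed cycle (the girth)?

2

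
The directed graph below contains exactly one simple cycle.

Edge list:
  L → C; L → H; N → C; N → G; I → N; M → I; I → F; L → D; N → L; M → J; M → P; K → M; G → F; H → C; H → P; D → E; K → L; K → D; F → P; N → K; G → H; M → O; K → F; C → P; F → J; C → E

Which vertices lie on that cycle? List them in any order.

I, K, M, N

DFS with gray/black marking from N:
N gray
  G gray
    H gray
      P gray
      P black
      C gray
        C→P: P black — skip
        E gray
        E black
      C black
    H black
    F gray
      F→P: P black — skip
      J gray
      J black
    F black
  G black
  K gray
    L gray
      D gray
        D→E: E black — skip
      D black
      L→H: H black — skip
      L→C: C black — skip
    L black
    M gray
      I gray
        I→F: F black — skip
        I→N: N is gray → back edge
Back edge closes the cycle N → K → M → I → N; its vertices are {I, K, M, N}.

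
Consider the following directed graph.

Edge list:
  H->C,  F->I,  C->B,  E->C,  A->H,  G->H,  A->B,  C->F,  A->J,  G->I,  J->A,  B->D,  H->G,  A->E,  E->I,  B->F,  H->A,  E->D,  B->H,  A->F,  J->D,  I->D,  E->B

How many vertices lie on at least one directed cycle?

A vertex is on a directed cycle iff it belongs to a strongly connected component of size ≥ 2 (or has a self-loop).
The vertices on cycles are {A, B, C, E, G, H, J} — 7 in total.

7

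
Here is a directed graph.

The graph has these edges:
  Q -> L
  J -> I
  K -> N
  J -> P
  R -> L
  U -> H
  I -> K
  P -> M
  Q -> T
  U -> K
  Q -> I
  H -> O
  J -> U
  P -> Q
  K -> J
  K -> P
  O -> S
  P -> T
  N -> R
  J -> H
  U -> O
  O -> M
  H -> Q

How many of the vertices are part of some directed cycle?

7

A vertex is on a directed cycle iff it belongs to a strongly connected component of size ≥ 2 (or has a self-loop).
The vertices on cycles are {H, I, J, K, P, Q, U} — 7 in total.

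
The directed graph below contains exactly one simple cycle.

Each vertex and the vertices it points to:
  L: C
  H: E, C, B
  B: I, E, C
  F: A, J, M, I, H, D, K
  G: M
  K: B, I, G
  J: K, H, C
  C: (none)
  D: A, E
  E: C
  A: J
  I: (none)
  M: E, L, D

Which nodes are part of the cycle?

DFS with gray/black marking from J:
J gray
  K gray
    B gray
      I gray
      I black
      E gray
        C gray
        C black
      E black
      B→C: C black — skip
    B black
    K→I: I black — skip
    G gray
      M gray
        M→E: E black — skip
        L gray
          L→C: C black — skip
        L black
        D gray
          A gray
            A→J: J is gray → back edge
Back edge closes the cycle J → K → G → M → D → A → J; its vertices are {A, D, G, J, K, M}.

A, D, G, J, K, M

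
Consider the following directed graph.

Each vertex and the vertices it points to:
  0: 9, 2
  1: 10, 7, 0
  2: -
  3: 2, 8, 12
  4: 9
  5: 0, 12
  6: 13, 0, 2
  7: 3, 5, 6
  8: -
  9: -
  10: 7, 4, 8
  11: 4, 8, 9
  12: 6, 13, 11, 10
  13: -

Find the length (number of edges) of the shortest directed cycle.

4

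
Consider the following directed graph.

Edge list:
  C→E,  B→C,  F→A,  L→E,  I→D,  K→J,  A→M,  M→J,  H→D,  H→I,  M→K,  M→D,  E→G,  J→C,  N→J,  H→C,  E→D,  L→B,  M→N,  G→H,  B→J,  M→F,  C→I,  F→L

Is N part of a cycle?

No

N lies on a cycle iff there is a path from N back to itself.
Exploring from N, it never reaches itself; equivalently, its strongly connected component is a singleton.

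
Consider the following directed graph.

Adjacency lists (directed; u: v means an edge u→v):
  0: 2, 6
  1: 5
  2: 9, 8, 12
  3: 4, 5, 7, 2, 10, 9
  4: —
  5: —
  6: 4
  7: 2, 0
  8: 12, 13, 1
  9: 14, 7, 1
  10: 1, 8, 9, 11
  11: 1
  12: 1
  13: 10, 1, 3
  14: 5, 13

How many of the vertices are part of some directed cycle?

A vertex is on a directed cycle iff it belongs to a strongly connected component of size ≥ 2 (or has a self-loop).
The vertices on cycles are {0, 2, 3, 7, 8, 9, 10, 13, 14} — 9 in total.

9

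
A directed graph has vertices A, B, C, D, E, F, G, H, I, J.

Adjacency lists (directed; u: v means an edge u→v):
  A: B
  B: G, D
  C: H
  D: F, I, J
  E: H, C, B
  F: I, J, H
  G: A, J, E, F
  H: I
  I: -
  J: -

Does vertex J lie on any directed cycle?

No

J lies on a cycle iff there is a path from J back to itself.
Exploring from J, it never reaches itself; equivalently, its strongly connected component is a singleton.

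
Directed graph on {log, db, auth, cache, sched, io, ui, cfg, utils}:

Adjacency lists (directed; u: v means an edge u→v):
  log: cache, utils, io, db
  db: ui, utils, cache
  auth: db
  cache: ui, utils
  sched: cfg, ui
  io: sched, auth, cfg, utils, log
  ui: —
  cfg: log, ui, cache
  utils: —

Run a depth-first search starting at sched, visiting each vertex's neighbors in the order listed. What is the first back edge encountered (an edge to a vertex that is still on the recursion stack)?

DFS from sched (visiting each vertex's neighbors in the order listed); mark gray on enter, black on exit:
sched gray
  cfg gray
    log gray
      cache gray
        ui gray
        ui black
        utils gray
        utils black
      cache black
      log→utils: utils black — skip
      io gray
        io→sched: sched is gray → back edge
First back edge: io → sched.

io→sched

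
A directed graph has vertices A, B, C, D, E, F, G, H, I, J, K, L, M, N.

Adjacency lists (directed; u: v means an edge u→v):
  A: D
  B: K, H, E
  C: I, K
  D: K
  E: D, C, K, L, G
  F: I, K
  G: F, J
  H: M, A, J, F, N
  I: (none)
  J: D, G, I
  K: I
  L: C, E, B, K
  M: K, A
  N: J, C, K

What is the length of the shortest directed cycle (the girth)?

2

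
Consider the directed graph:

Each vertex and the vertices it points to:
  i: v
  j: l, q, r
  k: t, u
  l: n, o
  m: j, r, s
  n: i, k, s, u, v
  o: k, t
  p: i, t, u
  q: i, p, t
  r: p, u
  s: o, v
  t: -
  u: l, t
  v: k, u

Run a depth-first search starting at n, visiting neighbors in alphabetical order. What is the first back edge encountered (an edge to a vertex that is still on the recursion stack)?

l->n

DFS from n (visiting neighbors in alphabetical order); mark gray on enter, black on exit:
n gray
  i gray
    v gray
      k gray
        t gray
        t black
        u gray
          l gray
            l→n: n is gray → back edge
First back edge: l → n.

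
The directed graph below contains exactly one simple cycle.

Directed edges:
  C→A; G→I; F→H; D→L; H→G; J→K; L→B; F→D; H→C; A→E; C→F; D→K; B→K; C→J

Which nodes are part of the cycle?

DFS with gray/black marking from C:
C gray
  A gray
    E gray
    E black
  A black
  J gray
    K gray
    K black
  J black
  F gray
    D gray
      D→K: K black — skip
      L gray
        B gray
          B→K: K black — skip
        B black
      L black
    D black
    H gray
      G gray
        I gray
        I black
      G black
      H→C: C is gray → back edge
Back edge closes the cycle C → F → H → C; its vertices are {C, F, H}.

C, F, H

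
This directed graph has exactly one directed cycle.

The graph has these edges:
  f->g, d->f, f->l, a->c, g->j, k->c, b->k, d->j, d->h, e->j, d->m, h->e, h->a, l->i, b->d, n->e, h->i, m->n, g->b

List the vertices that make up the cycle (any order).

b, d, f, g

DFS with gray/black marking from d:
d gray
  f gray
    g gray
      b gray
        k gray
          c gray
          c black
        k black
        b→d: d is gray → back edge
Back edge closes the cycle d → f → g → b → d; its vertices are {b, d, f, g}.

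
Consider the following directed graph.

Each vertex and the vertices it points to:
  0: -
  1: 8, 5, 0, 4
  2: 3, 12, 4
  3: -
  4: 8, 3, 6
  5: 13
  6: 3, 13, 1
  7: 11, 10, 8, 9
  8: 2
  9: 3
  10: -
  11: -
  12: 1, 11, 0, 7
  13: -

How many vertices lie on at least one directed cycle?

A vertex is on a directed cycle iff it belongs to a strongly connected component of size ≥ 2 (or has a self-loop).
The vertices on cycles are {1, 2, 4, 6, 7, 8, 12} — 7 in total.

7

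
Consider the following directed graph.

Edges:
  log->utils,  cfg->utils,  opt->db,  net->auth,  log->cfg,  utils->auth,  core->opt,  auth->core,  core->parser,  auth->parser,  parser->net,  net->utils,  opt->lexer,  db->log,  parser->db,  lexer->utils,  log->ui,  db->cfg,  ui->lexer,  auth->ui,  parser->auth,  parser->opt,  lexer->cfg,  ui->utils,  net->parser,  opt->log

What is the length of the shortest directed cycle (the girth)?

For each vertex v, BFS finds the shortest path from v back to v.
The shortest such closed walk is net → parser → net, length 2.

2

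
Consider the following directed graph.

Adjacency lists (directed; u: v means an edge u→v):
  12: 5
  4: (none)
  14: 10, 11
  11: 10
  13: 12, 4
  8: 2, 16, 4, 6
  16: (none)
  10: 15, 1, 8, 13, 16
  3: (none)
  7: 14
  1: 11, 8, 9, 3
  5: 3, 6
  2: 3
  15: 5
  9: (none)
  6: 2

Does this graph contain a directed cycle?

DFS with white/gray/black marking, starting from 14:
14 gray
  10 gray
    15 gray
      5 gray
        3 gray
        3 black
        6 gray
          2 gray
            2→3: 3 black — skip
          2 black
        6 black
      5 black
    15 black
    1 gray
      11 gray
        11→10: 10 is gray → back edge
Back edge found, so a cycle exists: 10 → 1 → 11 → 10.

Yes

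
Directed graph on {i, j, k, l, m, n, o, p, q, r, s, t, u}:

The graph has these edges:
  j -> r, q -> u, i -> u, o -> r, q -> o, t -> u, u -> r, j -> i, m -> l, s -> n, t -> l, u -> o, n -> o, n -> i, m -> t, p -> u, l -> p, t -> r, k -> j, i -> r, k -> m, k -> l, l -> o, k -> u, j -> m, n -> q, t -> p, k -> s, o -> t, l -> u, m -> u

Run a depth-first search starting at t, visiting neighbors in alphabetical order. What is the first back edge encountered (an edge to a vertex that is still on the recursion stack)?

o→t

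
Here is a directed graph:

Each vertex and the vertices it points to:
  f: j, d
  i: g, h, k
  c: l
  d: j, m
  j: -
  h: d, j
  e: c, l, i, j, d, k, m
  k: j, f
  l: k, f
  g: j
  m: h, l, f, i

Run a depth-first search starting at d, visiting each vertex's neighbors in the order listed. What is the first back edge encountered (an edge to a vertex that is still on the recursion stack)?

h→d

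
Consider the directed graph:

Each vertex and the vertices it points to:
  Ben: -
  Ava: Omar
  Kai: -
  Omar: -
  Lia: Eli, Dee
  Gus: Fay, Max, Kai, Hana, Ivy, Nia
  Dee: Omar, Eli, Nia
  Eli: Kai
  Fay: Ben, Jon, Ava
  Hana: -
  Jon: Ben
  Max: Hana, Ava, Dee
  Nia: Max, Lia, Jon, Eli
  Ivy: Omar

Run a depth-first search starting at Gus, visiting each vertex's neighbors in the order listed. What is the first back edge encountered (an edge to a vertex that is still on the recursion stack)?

Nia->Max

DFS from Gus (visiting each vertex's neighbors in the order listed); mark gray on enter, black on exit:
Gus gray
  Fay gray
    Ben gray
    Ben black
    Jon gray
      Jon→Ben: Ben black — skip
    Jon black
    Ava gray
      Omar gray
      Omar black
    Ava black
  Fay black
  Max gray
    Hana gray
    Hana black
    Max→Ava: Ava black — skip
    Dee gray
      Dee→Omar: Omar black — skip
      Eli gray
        Kai gray
        Kai black
      Eli black
      Nia gray
        Nia→Max: Max is gray → back edge
First back edge: Nia → Max.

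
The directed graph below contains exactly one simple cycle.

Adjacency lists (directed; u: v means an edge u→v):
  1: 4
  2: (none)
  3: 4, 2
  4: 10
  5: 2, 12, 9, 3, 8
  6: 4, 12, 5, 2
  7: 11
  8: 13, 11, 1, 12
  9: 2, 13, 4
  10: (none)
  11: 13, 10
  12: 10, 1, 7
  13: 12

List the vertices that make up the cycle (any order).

7, 11, 12, 13

DFS with gray/black marking from 12:
12 gray
  10 gray
  10 black
  1 gray
    4 gray
      4→10: 10 black — skip
    4 black
  1 black
  7 gray
    11 gray
      13 gray
        13→12: 12 is gray → back edge
Back edge closes the cycle 12 → 7 → 11 → 13 → 12; its vertices are {7, 11, 12, 13}.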